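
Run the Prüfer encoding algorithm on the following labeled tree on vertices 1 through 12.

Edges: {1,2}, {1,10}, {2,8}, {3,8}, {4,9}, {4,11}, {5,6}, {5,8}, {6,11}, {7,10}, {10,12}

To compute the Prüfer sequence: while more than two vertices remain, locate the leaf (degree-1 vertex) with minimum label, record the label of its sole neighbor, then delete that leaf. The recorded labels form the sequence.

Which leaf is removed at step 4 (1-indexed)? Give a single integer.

Answer: 4

Derivation:
Step 1: current leaves = {3,7,9,12}. Remove leaf 3 (neighbor: 8).
Step 2: current leaves = {7,9,12}. Remove leaf 7 (neighbor: 10).
Step 3: current leaves = {9,12}. Remove leaf 9 (neighbor: 4).
Step 4: current leaves = {4,12}. Remove leaf 4 (neighbor: 11).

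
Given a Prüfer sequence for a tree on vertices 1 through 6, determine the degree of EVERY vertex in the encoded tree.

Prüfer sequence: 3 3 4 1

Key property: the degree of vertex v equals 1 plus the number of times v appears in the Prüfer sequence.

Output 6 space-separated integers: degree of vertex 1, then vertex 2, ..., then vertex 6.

p_1 = 3: count[3] becomes 1
p_2 = 3: count[3] becomes 2
p_3 = 4: count[4] becomes 1
p_4 = 1: count[1] becomes 1
Degrees (1 + count): deg[1]=1+1=2, deg[2]=1+0=1, deg[3]=1+2=3, deg[4]=1+1=2, deg[5]=1+0=1, deg[6]=1+0=1

Answer: 2 1 3 2 1 1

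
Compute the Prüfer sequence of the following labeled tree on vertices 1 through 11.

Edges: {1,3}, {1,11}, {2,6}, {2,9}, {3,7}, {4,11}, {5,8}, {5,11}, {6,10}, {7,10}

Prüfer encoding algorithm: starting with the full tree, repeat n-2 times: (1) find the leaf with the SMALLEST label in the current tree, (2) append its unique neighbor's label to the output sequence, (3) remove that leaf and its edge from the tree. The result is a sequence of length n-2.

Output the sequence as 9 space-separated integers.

Step 1: leaves = {4,8,9}. Remove smallest leaf 4, emit neighbor 11.
Step 2: leaves = {8,9}. Remove smallest leaf 8, emit neighbor 5.
Step 3: leaves = {5,9}. Remove smallest leaf 5, emit neighbor 11.
Step 4: leaves = {9,11}. Remove smallest leaf 9, emit neighbor 2.
Step 5: leaves = {2,11}. Remove smallest leaf 2, emit neighbor 6.
Step 6: leaves = {6,11}. Remove smallest leaf 6, emit neighbor 10.
Step 7: leaves = {10,11}. Remove smallest leaf 10, emit neighbor 7.
Step 8: leaves = {7,11}. Remove smallest leaf 7, emit neighbor 3.
Step 9: leaves = {3,11}. Remove smallest leaf 3, emit neighbor 1.
Done: 2 vertices remain (1, 11). Sequence = [11 5 11 2 6 10 7 3 1]

Answer: 11 5 11 2 6 10 7 3 1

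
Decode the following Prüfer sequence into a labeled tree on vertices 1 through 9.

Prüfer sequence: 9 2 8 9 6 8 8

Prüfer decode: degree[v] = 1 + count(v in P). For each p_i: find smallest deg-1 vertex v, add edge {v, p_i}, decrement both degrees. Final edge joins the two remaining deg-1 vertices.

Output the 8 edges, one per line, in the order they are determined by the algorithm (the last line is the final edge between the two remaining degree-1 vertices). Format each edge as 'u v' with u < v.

Initial degrees: {1:1, 2:2, 3:1, 4:1, 5:1, 6:2, 7:1, 8:4, 9:3}
Step 1: smallest deg-1 vertex = 1, p_1 = 9. Add edge {1,9}. Now deg[1]=0, deg[9]=2.
Step 2: smallest deg-1 vertex = 3, p_2 = 2. Add edge {2,3}. Now deg[3]=0, deg[2]=1.
Step 3: smallest deg-1 vertex = 2, p_3 = 8. Add edge {2,8}. Now deg[2]=0, deg[8]=3.
Step 4: smallest deg-1 vertex = 4, p_4 = 9. Add edge {4,9}. Now deg[4]=0, deg[9]=1.
Step 5: smallest deg-1 vertex = 5, p_5 = 6. Add edge {5,6}. Now deg[5]=0, deg[6]=1.
Step 6: smallest deg-1 vertex = 6, p_6 = 8. Add edge {6,8}. Now deg[6]=0, deg[8]=2.
Step 7: smallest deg-1 vertex = 7, p_7 = 8. Add edge {7,8}. Now deg[7]=0, deg[8]=1.
Final: two remaining deg-1 vertices are 8, 9. Add edge {8,9}.

Answer: 1 9
2 3
2 8
4 9
5 6
6 8
7 8
8 9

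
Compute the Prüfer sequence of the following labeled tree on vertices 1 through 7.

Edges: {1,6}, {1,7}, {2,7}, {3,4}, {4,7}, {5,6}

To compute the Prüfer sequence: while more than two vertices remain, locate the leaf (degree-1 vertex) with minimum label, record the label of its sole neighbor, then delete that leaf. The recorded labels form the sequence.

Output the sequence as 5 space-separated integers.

Answer: 7 4 7 6 1

Derivation:
Step 1: leaves = {2,3,5}. Remove smallest leaf 2, emit neighbor 7.
Step 2: leaves = {3,5}. Remove smallest leaf 3, emit neighbor 4.
Step 3: leaves = {4,5}. Remove smallest leaf 4, emit neighbor 7.
Step 4: leaves = {5,7}. Remove smallest leaf 5, emit neighbor 6.
Step 5: leaves = {6,7}. Remove smallest leaf 6, emit neighbor 1.
Done: 2 vertices remain (1, 7). Sequence = [7 4 7 6 1]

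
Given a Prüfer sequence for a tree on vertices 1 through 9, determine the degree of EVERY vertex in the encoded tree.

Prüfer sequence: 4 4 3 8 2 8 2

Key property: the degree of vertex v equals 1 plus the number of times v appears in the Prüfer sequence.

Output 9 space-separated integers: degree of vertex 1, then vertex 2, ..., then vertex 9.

p_1 = 4: count[4] becomes 1
p_2 = 4: count[4] becomes 2
p_3 = 3: count[3] becomes 1
p_4 = 8: count[8] becomes 1
p_5 = 2: count[2] becomes 1
p_6 = 8: count[8] becomes 2
p_7 = 2: count[2] becomes 2
Degrees (1 + count): deg[1]=1+0=1, deg[2]=1+2=3, deg[3]=1+1=2, deg[4]=1+2=3, deg[5]=1+0=1, deg[6]=1+0=1, deg[7]=1+0=1, deg[8]=1+2=3, deg[9]=1+0=1

Answer: 1 3 2 3 1 1 1 3 1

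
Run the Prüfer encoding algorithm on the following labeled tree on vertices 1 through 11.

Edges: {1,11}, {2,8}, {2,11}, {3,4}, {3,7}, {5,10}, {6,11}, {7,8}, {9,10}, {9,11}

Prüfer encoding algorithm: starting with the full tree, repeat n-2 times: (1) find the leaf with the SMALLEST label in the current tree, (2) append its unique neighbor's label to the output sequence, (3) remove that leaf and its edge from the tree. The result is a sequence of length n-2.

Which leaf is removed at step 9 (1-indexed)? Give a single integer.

Answer: 10

Derivation:
Step 1: current leaves = {1,4,5,6}. Remove leaf 1 (neighbor: 11).
Step 2: current leaves = {4,5,6}. Remove leaf 4 (neighbor: 3).
Step 3: current leaves = {3,5,6}. Remove leaf 3 (neighbor: 7).
Step 4: current leaves = {5,6,7}. Remove leaf 5 (neighbor: 10).
Step 5: current leaves = {6,7,10}. Remove leaf 6 (neighbor: 11).
Step 6: current leaves = {7,10}. Remove leaf 7 (neighbor: 8).
Step 7: current leaves = {8,10}. Remove leaf 8 (neighbor: 2).
Step 8: current leaves = {2,10}. Remove leaf 2 (neighbor: 11).
Step 9: current leaves = {10,11}. Remove leaf 10 (neighbor: 9).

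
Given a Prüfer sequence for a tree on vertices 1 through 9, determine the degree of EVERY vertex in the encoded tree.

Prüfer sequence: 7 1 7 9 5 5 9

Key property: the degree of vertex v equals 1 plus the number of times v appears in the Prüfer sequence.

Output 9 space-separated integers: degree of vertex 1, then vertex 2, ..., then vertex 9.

Answer: 2 1 1 1 3 1 3 1 3

Derivation:
p_1 = 7: count[7] becomes 1
p_2 = 1: count[1] becomes 1
p_3 = 7: count[7] becomes 2
p_4 = 9: count[9] becomes 1
p_5 = 5: count[5] becomes 1
p_6 = 5: count[5] becomes 2
p_7 = 9: count[9] becomes 2
Degrees (1 + count): deg[1]=1+1=2, deg[2]=1+0=1, deg[3]=1+0=1, deg[4]=1+0=1, deg[5]=1+2=3, deg[6]=1+0=1, deg[7]=1+2=3, deg[8]=1+0=1, deg[9]=1+2=3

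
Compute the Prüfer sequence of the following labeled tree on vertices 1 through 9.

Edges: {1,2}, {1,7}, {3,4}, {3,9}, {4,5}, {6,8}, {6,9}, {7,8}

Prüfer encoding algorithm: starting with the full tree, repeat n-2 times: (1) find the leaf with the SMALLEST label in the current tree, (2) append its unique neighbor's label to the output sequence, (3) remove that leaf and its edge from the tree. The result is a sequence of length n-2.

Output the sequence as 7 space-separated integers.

Answer: 1 7 4 3 9 8 6

Derivation:
Step 1: leaves = {2,5}. Remove smallest leaf 2, emit neighbor 1.
Step 2: leaves = {1,5}. Remove smallest leaf 1, emit neighbor 7.
Step 3: leaves = {5,7}. Remove smallest leaf 5, emit neighbor 4.
Step 4: leaves = {4,7}. Remove smallest leaf 4, emit neighbor 3.
Step 5: leaves = {3,7}. Remove smallest leaf 3, emit neighbor 9.
Step 6: leaves = {7,9}. Remove smallest leaf 7, emit neighbor 8.
Step 7: leaves = {8,9}. Remove smallest leaf 8, emit neighbor 6.
Done: 2 vertices remain (6, 9). Sequence = [1 7 4 3 9 8 6]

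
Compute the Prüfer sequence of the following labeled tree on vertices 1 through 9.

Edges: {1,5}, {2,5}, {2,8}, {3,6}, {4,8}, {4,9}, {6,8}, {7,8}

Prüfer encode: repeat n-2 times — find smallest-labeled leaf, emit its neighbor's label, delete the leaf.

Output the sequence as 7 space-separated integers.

Answer: 5 6 2 8 8 8 4

Derivation:
Step 1: leaves = {1,3,7,9}. Remove smallest leaf 1, emit neighbor 5.
Step 2: leaves = {3,5,7,9}. Remove smallest leaf 3, emit neighbor 6.
Step 3: leaves = {5,6,7,9}. Remove smallest leaf 5, emit neighbor 2.
Step 4: leaves = {2,6,7,9}. Remove smallest leaf 2, emit neighbor 8.
Step 5: leaves = {6,7,9}. Remove smallest leaf 6, emit neighbor 8.
Step 6: leaves = {7,9}. Remove smallest leaf 7, emit neighbor 8.
Step 7: leaves = {8,9}. Remove smallest leaf 8, emit neighbor 4.
Done: 2 vertices remain (4, 9). Sequence = [5 6 2 8 8 8 4]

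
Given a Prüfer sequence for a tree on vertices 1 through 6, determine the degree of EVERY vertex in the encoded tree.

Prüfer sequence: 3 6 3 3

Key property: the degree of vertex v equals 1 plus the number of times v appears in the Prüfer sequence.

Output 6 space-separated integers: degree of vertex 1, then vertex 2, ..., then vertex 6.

Answer: 1 1 4 1 1 2

Derivation:
p_1 = 3: count[3] becomes 1
p_2 = 6: count[6] becomes 1
p_3 = 3: count[3] becomes 2
p_4 = 3: count[3] becomes 3
Degrees (1 + count): deg[1]=1+0=1, deg[2]=1+0=1, deg[3]=1+3=4, deg[4]=1+0=1, deg[5]=1+0=1, deg[6]=1+1=2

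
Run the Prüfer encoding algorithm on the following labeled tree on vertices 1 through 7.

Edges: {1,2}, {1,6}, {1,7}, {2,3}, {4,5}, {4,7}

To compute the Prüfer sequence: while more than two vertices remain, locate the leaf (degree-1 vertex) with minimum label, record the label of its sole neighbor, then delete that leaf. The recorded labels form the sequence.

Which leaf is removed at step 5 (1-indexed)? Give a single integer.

Step 1: current leaves = {3,5,6}. Remove leaf 3 (neighbor: 2).
Step 2: current leaves = {2,5,6}. Remove leaf 2 (neighbor: 1).
Step 3: current leaves = {5,6}. Remove leaf 5 (neighbor: 4).
Step 4: current leaves = {4,6}. Remove leaf 4 (neighbor: 7).
Step 5: current leaves = {6,7}. Remove leaf 6 (neighbor: 1).

Answer: 6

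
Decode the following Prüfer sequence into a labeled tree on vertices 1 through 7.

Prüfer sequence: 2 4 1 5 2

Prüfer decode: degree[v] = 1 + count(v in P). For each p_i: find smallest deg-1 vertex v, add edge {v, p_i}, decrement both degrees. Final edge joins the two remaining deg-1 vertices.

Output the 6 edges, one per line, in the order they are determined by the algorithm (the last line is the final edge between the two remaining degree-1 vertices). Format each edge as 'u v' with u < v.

Initial degrees: {1:2, 2:3, 3:1, 4:2, 5:2, 6:1, 7:1}
Step 1: smallest deg-1 vertex = 3, p_1 = 2. Add edge {2,3}. Now deg[3]=0, deg[2]=2.
Step 2: smallest deg-1 vertex = 6, p_2 = 4. Add edge {4,6}. Now deg[6]=0, deg[4]=1.
Step 3: smallest deg-1 vertex = 4, p_3 = 1. Add edge {1,4}. Now deg[4]=0, deg[1]=1.
Step 4: smallest deg-1 vertex = 1, p_4 = 5. Add edge {1,5}. Now deg[1]=0, deg[5]=1.
Step 5: smallest deg-1 vertex = 5, p_5 = 2. Add edge {2,5}. Now deg[5]=0, deg[2]=1.
Final: two remaining deg-1 vertices are 2, 7. Add edge {2,7}.

Answer: 2 3
4 6
1 4
1 5
2 5
2 7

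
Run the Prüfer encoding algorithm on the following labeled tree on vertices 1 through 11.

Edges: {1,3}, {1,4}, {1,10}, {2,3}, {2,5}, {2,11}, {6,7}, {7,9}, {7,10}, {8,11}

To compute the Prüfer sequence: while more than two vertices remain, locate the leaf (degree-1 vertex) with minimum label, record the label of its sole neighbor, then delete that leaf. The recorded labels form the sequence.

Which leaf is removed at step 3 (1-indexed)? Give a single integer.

Answer: 6

Derivation:
Step 1: current leaves = {4,5,6,8,9}. Remove leaf 4 (neighbor: 1).
Step 2: current leaves = {5,6,8,9}. Remove leaf 5 (neighbor: 2).
Step 3: current leaves = {6,8,9}. Remove leaf 6 (neighbor: 7).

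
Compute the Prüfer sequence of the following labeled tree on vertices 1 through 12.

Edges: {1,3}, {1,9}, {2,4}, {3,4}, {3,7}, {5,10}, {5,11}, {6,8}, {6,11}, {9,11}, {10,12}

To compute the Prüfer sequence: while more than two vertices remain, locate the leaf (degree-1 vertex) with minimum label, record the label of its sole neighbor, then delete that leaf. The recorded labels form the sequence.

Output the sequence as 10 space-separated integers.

Step 1: leaves = {2,7,8,12}. Remove smallest leaf 2, emit neighbor 4.
Step 2: leaves = {4,7,8,12}. Remove smallest leaf 4, emit neighbor 3.
Step 3: leaves = {7,8,12}. Remove smallest leaf 7, emit neighbor 3.
Step 4: leaves = {3,8,12}. Remove smallest leaf 3, emit neighbor 1.
Step 5: leaves = {1,8,12}. Remove smallest leaf 1, emit neighbor 9.
Step 6: leaves = {8,9,12}. Remove smallest leaf 8, emit neighbor 6.
Step 7: leaves = {6,9,12}. Remove smallest leaf 6, emit neighbor 11.
Step 8: leaves = {9,12}. Remove smallest leaf 9, emit neighbor 11.
Step 9: leaves = {11,12}. Remove smallest leaf 11, emit neighbor 5.
Step 10: leaves = {5,12}. Remove smallest leaf 5, emit neighbor 10.
Done: 2 vertices remain (10, 12). Sequence = [4 3 3 1 9 6 11 11 5 10]

Answer: 4 3 3 1 9 6 11 11 5 10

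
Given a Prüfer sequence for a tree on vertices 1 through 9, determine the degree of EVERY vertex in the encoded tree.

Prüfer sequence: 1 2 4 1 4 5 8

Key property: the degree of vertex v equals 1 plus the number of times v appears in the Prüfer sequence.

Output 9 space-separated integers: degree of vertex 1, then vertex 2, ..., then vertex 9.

p_1 = 1: count[1] becomes 1
p_2 = 2: count[2] becomes 1
p_3 = 4: count[4] becomes 1
p_4 = 1: count[1] becomes 2
p_5 = 4: count[4] becomes 2
p_6 = 5: count[5] becomes 1
p_7 = 8: count[8] becomes 1
Degrees (1 + count): deg[1]=1+2=3, deg[2]=1+1=2, deg[3]=1+0=1, deg[4]=1+2=3, deg[5]=1+1=2, deg[6]=1+0=1, deg[7]=1+0=1, deg[8]=1+1=2, deg[9]=1+0=1

Answer: 3 2 1 3 2 1 1 2 1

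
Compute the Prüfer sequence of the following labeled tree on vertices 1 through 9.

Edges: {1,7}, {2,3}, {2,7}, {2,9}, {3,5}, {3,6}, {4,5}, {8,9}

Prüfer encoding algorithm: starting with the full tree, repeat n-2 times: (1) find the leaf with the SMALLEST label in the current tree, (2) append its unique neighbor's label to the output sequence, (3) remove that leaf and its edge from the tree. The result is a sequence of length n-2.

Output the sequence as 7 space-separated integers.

Answer: 7 5 3 3 2 2 9

Derivation:
Step 1: leaves = {1,4,6,8}. Remove smallest leaf 1, emit neighbor 7.
Step 2: leaves = {4,6,7,8}. Remove smallest leaf 4, emit neighbor 5.
Step 3: leaves = {5,6,7,8}. Remove smallest leaf 5, emit neighbor 3.
Step 4: leaves = {6,7,8}. Remove smallest leaf 6, emit neighbor 3.
Step 5: leaves = {3,7,8}. Remove smallest leaf 3, emit neighbor 2.
Step 6: leaves = {7,8}. Remove smallest leaf 7, emit neighbor 2.
Step 7: leaves = {2,8}. Remove smallest leaf 2, emit neighbor 9.
Done: 2 vertices remain (8, 9). Sequence = [7 5 3 3 2 2 9]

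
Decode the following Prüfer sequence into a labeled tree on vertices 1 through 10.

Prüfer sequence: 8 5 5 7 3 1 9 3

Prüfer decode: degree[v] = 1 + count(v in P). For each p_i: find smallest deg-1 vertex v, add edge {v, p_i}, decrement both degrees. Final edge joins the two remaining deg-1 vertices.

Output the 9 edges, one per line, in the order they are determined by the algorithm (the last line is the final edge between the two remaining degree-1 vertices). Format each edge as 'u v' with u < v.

Answer: 2 8
4 5
5 6
5 7
3 7
1 8
1 9
3 9
3 10

Derivation:
Initial degrees: {1:2, 2:1, 3:3, 4:1, 5:3, 6:1, 7:2, 8:2, 9:2, 10:1}
Step 1: smallest deg-1 vertex = 2, p_1 = 8. Add edge {2,8}. Now deg[2]=0, deg[8]=1.
Step 2: smallest deg-1 vertex = 4, p_2 = 5. Add edge {4,5}. Now deg[4]=0, deg[5]=2.
Step 3: smallest deg-1 vertex = 6, p_3 = 5. Add edge {5,6}. Now deg[6]=0, deg[5]=1.
Step 4: smallest deg-1 vertex = 5, p_4 = 7. Add edge {5,7}. Now deg[5]=0, deg[7]=1.
Step 5: smallest deg-1 vertex = 7, p_5 = 3. Add edge {3,7}. Now deg[7]=0, deg[3]=2.
Step 6: smallest deg-1 vertex = 8, p_6 = 1. Add edge {1,8}. Now deg[8]=0, deg[1]=1.
Step 7: smallest deg-1 vertex = 1, p_7 = 9. Add edge {1,9}. Now deg[1]=0, deg[9]=1.
Step 8: smallest deg-1 vertex = 9, p_8 = 3. Add edge {3,9}. Now deg[9]=0, deg[3]=1.
Final: two remaining deg-1 vertices are 3, 10. Add edge {3,10}.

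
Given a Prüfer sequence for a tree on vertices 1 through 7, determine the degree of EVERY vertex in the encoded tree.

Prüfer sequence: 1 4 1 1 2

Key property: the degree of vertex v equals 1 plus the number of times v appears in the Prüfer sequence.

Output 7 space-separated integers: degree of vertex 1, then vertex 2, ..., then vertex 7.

Answer: 4 2 1 2 1 1 1

Derivation:
p_1 = 1: count[1] becomes 1
p_2 = 4: count[4] becomes 1
p_3 = 1: count[1] becomes 2
p_4 = 1: count[1] becomes 3
p_5 = 2: count[2] becomes 1
Degrees (1 + count): deg[1]=1+3=4, deg[2]=1+1=2, deg[3]=1+0=1, deg[4]=1+1=2, deg[5]=1+0=1, deg[6]=1+0=1, deg[7]=1+0=1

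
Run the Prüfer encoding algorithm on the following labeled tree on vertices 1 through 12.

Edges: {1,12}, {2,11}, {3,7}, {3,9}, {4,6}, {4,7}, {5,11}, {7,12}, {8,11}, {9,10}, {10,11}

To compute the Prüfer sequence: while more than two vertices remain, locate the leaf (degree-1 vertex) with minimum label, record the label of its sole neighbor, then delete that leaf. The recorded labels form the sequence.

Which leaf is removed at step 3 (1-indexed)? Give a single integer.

Answer: 5

Derivation:
Step 1: current leaves = {1,2,5,6,8}. Remove leaf 1 (neighbor: 12).
Step 2: current leaves = {2,5,6,8,12}. Remove leaf 2 (neighbor: 11).
Step 3: current leaves = {5,6,8,12}. Remove leaf 5 (neighbor: 11).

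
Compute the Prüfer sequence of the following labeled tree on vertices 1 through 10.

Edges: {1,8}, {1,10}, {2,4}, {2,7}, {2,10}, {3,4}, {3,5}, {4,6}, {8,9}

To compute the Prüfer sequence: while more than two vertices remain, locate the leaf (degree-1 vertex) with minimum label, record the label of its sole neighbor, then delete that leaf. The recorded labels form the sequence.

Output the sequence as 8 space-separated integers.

Answer: 3 4 4 2 2 10 8 1

Derivation:
Step 1: leaves = {5,6,7,9}. Remove smallest leaf 5, emit neighbor 3.
Step 2: leaves = {3,6,7,9}. Remove smallest leaf 3, emit neighbor 4.
Step 3: leaves = {6,7,9}. Remove smallest leaf 6, emit neighbor 4.
Step 4: leaves = {4,7,9}. Remove smallest leaf 4, emit neighbor 2.
Step 5: leaves = {7,9}. Remove smallest leaf 7, emit neighbor 2.
Step 6: leaves = {2,9}. Remove smallest leaf 2, emit neighbor 10.
Step 7: leaves = {9,10}. Remove smallest leaf 9, emit neighbor 8.
Step 8: leaves = {8,10}. Remove smallest leaf 8, emit neighbor 1.
Done: 2 vertices remain (1, 10). Sequence = [3 4 4 2 2 10 8 1]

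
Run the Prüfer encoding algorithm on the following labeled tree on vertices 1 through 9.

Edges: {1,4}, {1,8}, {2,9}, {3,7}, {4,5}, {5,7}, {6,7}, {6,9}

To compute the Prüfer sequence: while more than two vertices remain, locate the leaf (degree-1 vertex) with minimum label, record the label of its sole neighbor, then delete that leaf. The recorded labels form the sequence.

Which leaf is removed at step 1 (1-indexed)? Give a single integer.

Answer: 2

Derivation:
Step 1: current leaves = {2,3,8}. Remove leaf 2 (neighbor: 9).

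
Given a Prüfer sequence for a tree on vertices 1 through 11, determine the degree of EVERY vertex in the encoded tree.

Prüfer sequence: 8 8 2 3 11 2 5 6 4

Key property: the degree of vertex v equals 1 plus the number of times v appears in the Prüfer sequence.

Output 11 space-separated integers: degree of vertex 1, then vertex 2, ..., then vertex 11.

p_1 = 8: count[8] becomes 1
p_2 = 8: count[8] becomes 2
p_3 = 2: count[2] becomes 1
p_4 = 3: count[3] becomes 1
p_5 = 11: count[11] becomes 1
p_6 = 2: count[2] becomes 2
p_7 = 5: count[5] becomes 1
p_8 = 6: count[6] becomes 1
p_9 = 4: count[4] becomes 1
Degrees (1 + count): deg[1]=1+0=1, deg[2]=1+2=3, deg[3]=1+1=2, deg[4]=1+1=2, deg[5]=1+1=2, deg[6]=1+1=2, deg[7]=1+0=1, deg[8]=1+2=3, deg[9]=1+0=1, deg[10]=1+0=1, deg[11]=1+1=2

Answer: 1 3 2 2 2 2 1 3 1 1 2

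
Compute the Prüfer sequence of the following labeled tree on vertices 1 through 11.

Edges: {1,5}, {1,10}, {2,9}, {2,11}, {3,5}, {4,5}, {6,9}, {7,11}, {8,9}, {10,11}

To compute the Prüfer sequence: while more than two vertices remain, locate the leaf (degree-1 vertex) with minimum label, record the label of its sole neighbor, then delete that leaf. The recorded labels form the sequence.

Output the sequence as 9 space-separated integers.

Step 1: leaves = {3,4,6,7,8}. Remove smallest leaf 3, emit neighbor 5.
Step 2: leaves = {4,6,7,8}. Remove smallest leaf 4, emit neighbor 5.
Step 3: leaves = {5,6,7,8}. Remove smallest leaf 5, emit neighbor 1.
Step 4: leaves = {1,6,7,8}. Remove smallest leaf 1, emit neighbor 10.
Step 5: leaves = {6,7,8,10}. Remove smallest leaf 6, emit neighbor 9.
Step 6: leaves = {7,8,10}. Remove smallest leaf 7, emit neighbor 11.
Step 7: leaves = {8,10}. Remove smallest leaf 8, emit neighbor 9.
Step 8: leaves = {9,10}. Remove smallest leaf 9, emit neighbor 2.
Step 9: leaves = {2,10}. Remove smallest leaf 2, emit neighbor 11.
Done: 2 vertices remain (10, 11). Sequence = [5 5 1 10 9 11 9 2 11]

Answer: 5 5 1 10 9 11 9 2 11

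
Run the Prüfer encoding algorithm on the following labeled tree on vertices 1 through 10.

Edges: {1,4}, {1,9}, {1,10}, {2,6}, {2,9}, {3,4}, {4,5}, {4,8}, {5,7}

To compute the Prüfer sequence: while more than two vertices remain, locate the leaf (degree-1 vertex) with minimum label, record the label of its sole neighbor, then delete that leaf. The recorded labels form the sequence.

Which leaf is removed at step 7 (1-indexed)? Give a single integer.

Step 1: current leaves = {3,6,7,8,10}. Remove leaf 3 (neighbor: 4).
Step 2: current leaves = {6,7,8,10}. Remove leaf 6 (neighbor: 2).
Step 3: current leaves = {2,7,8,10}. Remove leaf 2 (neighbor: 9).
Step 4: current leaves = {7,8,9,10}. Remove leaf 7 (neighbor: 5).
Step 5: current leaves = {5,8,9,10}. Remove leaf 5 (neighbor: 4).
Step 6: current leaves = {8,9,10}. Remove leaf 8 (neighbor: 4).
Step 7: current leaves = {4,9,10}. Remove leaf 4 (neighbor: 1).

Answer: 4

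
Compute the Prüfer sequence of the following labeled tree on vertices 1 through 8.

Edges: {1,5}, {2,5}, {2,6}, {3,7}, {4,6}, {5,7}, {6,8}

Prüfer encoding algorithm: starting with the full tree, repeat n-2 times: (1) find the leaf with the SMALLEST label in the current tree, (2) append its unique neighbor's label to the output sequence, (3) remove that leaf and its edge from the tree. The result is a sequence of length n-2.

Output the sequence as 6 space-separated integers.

Answer: 5 7 6 5 2 6

Derivation:
Step 1: leaves = {1,3,4,8}. Remove smallest leaf 1, emit neighbor 5.
Step 2: leaves = {3,4,8}. Remove smallest leaf 3, emit neighbor 7.
Step 3: leaves = {4,7,8}. Remove smallest leaf 4, emit neighbor 6.
Step 4: leaves = {7,8}. Remove smallest leaf 7, emit neighbor 5.
Step 5: leaves = {5,8}. Remove smallest leaf 5, emit neighbor 2.
Step 6: leaves = {2,8}. Remove smallest leaf 2, emit neighbor 6.
Done: 2 vertices remain (6, 8). Sequence = [5 7 6 5 2 6]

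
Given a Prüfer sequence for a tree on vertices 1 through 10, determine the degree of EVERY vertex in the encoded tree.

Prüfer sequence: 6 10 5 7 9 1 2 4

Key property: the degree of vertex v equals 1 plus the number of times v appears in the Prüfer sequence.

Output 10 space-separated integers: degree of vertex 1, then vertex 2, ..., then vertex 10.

p_1 = 6: count[6] becomes 1
p_2 = 10: count[10] becomes 1
p_3 = 5: count[5] becomes 1
p_4 = 7: count[7] becomes 1
p_5 = 9: count[9] becomes 1
p_6 = 1: count[1] becomes 1
p_7 = 2: count[2] becomes 1
p_8 = 4: count[4] becomes 1
Degrees (1 + count): deg[1]=1+1=2, deg[2]=1+1=2, deg[3]=1+0=1, deg[4]=1+1=2, deg[5]=1+1=2, deg[6]=1+1=2, deg[7]=1+1=2, deg[8]=1+0=1, deg[9]=1+1=2, deg[10]=1+1=2

Answer: 2 2 1 2 2 2 2 1 2 2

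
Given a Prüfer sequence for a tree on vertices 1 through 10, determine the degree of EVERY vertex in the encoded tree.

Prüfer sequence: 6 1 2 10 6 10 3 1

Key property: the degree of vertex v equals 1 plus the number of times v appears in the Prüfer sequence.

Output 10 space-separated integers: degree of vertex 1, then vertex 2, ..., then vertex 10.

Answer: 3 2 2 1 1 3 1 1 1 3

Derivation:
p_1 = 6: count[6] becomes 1
p_2 = 1: count[1] becomes 1
p_3 = 2: count[2] becomes 1
p_4 = 10: count[10] becomes 1
p_5 = 6: count[6] becomes 2
p_6 = 10: count[10] becomes 2
p_7 = 3: count[3] becomes 1
p_8 = 1: count[1] becomes 2
Degrees (1 + count): deg[1]=1+2=3, deg[2]=1+1=2, deg[3]=1+1=2, deg[4]=1+0=1, deg[5]=1+0=1, deg[6]=1+2=3, deg[7]=1+0=1, deg[8]=1+0=1, deg[9]=1+0=1, deg[10]=1+2=3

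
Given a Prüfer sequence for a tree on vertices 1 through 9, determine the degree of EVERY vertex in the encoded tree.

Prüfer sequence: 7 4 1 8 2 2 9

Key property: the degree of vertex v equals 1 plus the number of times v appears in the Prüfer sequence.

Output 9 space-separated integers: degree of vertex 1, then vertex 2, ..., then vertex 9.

Answer: 2 3 1 2 1 1 2 2 2

Derivation:
p_1 = 7: count[7] becomes 1
p_2 = 4: count[4] becomes 1
p_3 = 1: count[1] becomes 1
p_4 = 8: count[8] becomes 1
p_5 = 2: count[2] becomes 1
p_6 = 2: count[2] becomes 2
p_7 = 9: count[9] becomes 1
Degrees (1 + count): deg[1]=1+1=2, deg[2]=1+2=3, deg[3]=1+0=1, deg[4]=1+1=2, deg[5]=1+0=1, deg[6]=1+0=1, deg[7]=1+1=2, deg[8]=1+1=2, deg[9]=1+1=2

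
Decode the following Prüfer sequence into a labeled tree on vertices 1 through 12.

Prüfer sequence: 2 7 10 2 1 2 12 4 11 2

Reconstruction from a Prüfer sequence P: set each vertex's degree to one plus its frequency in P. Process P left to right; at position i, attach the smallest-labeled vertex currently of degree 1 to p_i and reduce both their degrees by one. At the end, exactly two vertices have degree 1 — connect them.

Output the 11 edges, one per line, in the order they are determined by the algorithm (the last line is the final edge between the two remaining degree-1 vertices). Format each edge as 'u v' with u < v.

Answer: 2 3
5 7
6 10
2 7
1 8
1 2
9 12
4 10
4 11
2 11
2 12

Derivation:
Initial degrees: {1:2, 2:5, 3:1, 4:2, 5:1, 6:1, 7:2, 8:1, 9:1, 10:2, 11:2, 12:2}
Step 1: smallest deg-1 vertex = 3, p_1 = 2. Add edge {2,3}. Now deg[3]=0, deg[2]=4.
Step 2: smallest deg-1 vertex = 5, p_2 = 7. Add edge {5,7}. Now deg[5]=0, deg[7]=1.
Step 3: smallest deg-1 vertex = 6, p_3 = 10. Add edge {6,10}. Now deg[6]=0, deg[10]=1.
Step 4: smallest deg-1 vertex = 7, p_4 = 2. Add edge {2,7}. Now deg[7]=0, deg[2]=3.
Step 5: smallest deg-1 vertex = 8, p_5 = 1. Add edge {1,8}. Now deg[8]=0, deg[1]=1.
Step 6: smallest deg-1 vertex = 1, p_6 = 2. Add edge {1,2}. Now deg[1]=0, deg[2]=2.
Step 7: smallest deg-1 vertex = 9, p_7 = 12. Add edge {9,12}. Now deg[9]=0, deg[12]=1.
Step 8: smallest deg-1 vertex = 10, p_8 = 4. Add edge {4,10}. Now deg[10]=0, deg[4]=1.
Step 9: smallest deg-1 vertex = 4, p_9 = 11. Add edge {4,11}. Now deg[4]=0, deg[11]=1.
Step 10: smallest deg-1 vertex = 11, p_10 = 2. Add edge {2,11}. Now deg[11]=0, deg[2]=1.
Final: two remaining deg-1 vertices are 2, 12. Add edge {2,12}.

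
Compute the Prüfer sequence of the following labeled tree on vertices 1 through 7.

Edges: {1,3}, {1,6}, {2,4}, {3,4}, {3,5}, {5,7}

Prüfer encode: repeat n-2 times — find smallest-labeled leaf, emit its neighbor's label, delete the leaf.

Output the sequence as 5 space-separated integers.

Step 1: leaves = {2,6,7}. Remove smallest leaf 2, emit neighbor 4.
Step 2: leaves = {4,6,7}. Remove smallest leaf 4, emit neighbor 3.
Step 3: leaves = {6,7}. Remove smallest leaf 6, emit neighbor 1.
Step 4: leaves = {1,7}. Remove smallest leaf 1, emit neighbor 3.
Step 5: leaves = {3,7}. Remove smallest leaf 3, emit neighbor 5.
Done: 2 vertices remain (5, 7). Sequence = [4 3 1 3 5]

Answer: 4 3 1 3 5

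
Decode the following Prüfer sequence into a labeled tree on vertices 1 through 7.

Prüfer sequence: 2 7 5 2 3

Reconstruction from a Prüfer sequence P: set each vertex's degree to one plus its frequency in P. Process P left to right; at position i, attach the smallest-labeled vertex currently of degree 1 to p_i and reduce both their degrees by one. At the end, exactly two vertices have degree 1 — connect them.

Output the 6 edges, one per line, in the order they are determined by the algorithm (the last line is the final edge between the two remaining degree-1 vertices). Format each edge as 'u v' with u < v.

Answer: 1 2
4 7
5 6
2 5
2 3
3 7

Derivation:
Initial degrees: {1:1, 2:3, 3:2, 4:1, 5:2, 6:1, 7:2}
Step 1: smallest deg-1 vertex = 1, p_1 = 2. Add edge {1,2}. Now deg[1]=0, deg[2]=2.
Step 2: smallest deg-1 vertex = 4, p_2 = 7. Add edge {4,7}. Now deg[4]=0, deg[7]=1.
Step 3: smallest deg-1 vertex = 6, p_3 = 5. Add edge {5,6}. Now deg[6]=0, deg[5]=1.
Step 4: smallest deg-1 vertex = 5, p_4 = 2. Add edge {2,5}. Now deg[5]=0, deg[2]=1.
Step 5: smallest deg-1 vertex = 2, p_5 = 3. Add edge {2,3}. Now deg[2]=0, deg[3]=1.
Final: two remaining deg-1 vertices are 3, 7. Add edge {3,7}.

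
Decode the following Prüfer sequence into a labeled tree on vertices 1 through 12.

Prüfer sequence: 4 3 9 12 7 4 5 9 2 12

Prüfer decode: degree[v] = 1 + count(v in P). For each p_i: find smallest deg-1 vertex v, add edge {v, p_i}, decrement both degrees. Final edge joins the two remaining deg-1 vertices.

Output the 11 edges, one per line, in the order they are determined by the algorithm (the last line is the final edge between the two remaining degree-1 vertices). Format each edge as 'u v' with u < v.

Initial degrees: {1:1, 2:2, 3:2, 4:3, 5:2, 6:1, 7:2, 8:1, 9:3, 10:1, 11:1, 12:3}
Step 1: smallest deg-1 vertex = 1, p_1 = 4. Add edge {1,4}. Now deg[1]=0, deg[4]=2.
Step 2: smallest deg-1 vertex = 6, p_2 = 3. Add edge {3,6}. Now deg[6]=0, deg[3]=1.
Step 3: smallest deg-1 vertex = 3, p_3 = 9. Add edge {3,9}. Now deg[3]=0, deg[9]=2.
Step 4: smallest deg-1 vertex = 8, p_4 = 12. Add edge {8,12}. Now deg[8]=0, deg[12]=2.
Step 5: smallest deg-1 vertex = 10, p_5 = 7. Add edge {7,10}. Now deg[10]=0, deg[7]=1.
Step 6: smallest deg-1 vertex = 7, p_6 = 4. Add edge {4,7}. Now deg[7]=0, deg[4]=1.
Step 7: smallest deg-1 vertex = 4, p_7 = 5. Add edge {4,5}. Now deg[4]=0, deg[5]=1.
Step 8: smallest deg-1 vertex = 5, p_8 = 9. Add edge {5,9}. Now deg[5]=0, deg[9]=1.
Step 9: smallest deg-1 vertex = 9, p_9 = 2. Add edge {2,9}. Now deg[9]=0, deg[2]=1.
Step 10: smallest deg-1 vertex = 2, p_10 = 12. Add edge {2,12}. Now deg[2]=0, deg[12]=1.
Final: two remaining deg-1 vertices are 11, 12. Add edge {11,12}.

Answer: 1 4
3 6
3 9
8 12
7 10
4 7
4 5
5 9
2 9
2 12
11 12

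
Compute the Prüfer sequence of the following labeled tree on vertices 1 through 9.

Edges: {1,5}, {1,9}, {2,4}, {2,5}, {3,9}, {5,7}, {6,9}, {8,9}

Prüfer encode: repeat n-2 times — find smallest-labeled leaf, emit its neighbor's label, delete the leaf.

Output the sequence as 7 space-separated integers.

Answer: 9 2 5 9 5 1 9

Derivation:
Step 1: leaves = {3,4,6,7,8}. Remove smallest leaf 3, emit neighbor 9.
Step 2: leaves = {4,6,7,8}. Remove smallest leaf 4, emit neighbor 2.
Step 3: leaves = {2,6,7,8}. Remove smallest leaf 2, emit neighbor 5.
Step 4: leaves = {6,7,8}. Remove smallest leaf 6, emit neighbor 9.
Step 5: leaves = {7,8}. Remove smallest leaf 7, emit neighbor 5.
Step 6: leaves = {5,8}. Remove smallest leaf 5, emit neighbor 1.
Step 7: leaves = {1,8}. Remove smallest leaf 1, emit neighbor 9.
Done: 2 vertices remain (8, 9). Sequence = [9 2 5 9 5 1 9]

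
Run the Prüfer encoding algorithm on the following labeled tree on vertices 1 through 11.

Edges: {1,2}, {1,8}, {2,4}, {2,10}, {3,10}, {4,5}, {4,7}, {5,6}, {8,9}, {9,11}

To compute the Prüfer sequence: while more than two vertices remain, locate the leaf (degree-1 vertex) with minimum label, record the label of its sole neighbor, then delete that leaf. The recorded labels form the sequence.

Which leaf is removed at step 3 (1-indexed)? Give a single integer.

Answer: 5

Derivation:
Step 1: current leaves = {3,6,7,11}. Remove leaf 3 (neighbor: 10).
Step 2: current leaves = {6,7,10,11}. Remove leaf 6 (neighbor: 5).
Step 3: current leaves = {5,7,10,11}. Remove leaf 5 (neighbor: 4).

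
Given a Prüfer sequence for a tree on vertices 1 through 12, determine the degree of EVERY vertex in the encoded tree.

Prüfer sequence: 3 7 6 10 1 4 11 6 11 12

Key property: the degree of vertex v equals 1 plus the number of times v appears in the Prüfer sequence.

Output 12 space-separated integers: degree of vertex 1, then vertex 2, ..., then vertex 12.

Answer: 2 1 2 2 1 3 2 1 1 2 3 2

Derivation:
p_1 = 3: count[3] becomes 1
p_2 = 7: count[7] becomes 1
p_3 = 6: count[6] becomes 1
p_4 = 10: count[10] becomes 1
p_5 = 1: count[1] becomes 1
p_6 = 4: count[4] becomes 1
p_7 = 11: count[11] becomes 1
p_8 = 6: count[6] becomes 2
p_9 = 11: count[11] becomes 2
p_10 = 12: count[12] becomes 1
Degrees (1 + count): deg[1]=1+1=2, deg[2]=1+0=1, deg[3]=1+1=2, deg[4]=1+1=2, deg[5]=1+0=1, deg[6]=1+2=3, deg[7]=1+1=2, deg[8]=1+0=1, deg[9]=1+0=1, deg[10]=1+1=2, deg[11]=1+2=3, deg[12]=1+1=2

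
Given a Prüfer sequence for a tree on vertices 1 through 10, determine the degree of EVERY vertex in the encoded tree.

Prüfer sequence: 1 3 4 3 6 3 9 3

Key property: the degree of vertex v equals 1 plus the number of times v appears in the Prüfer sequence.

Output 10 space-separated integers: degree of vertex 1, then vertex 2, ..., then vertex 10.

Answer: 2 1 5 2 1 2 1 1 2 1

Derivation:
p_1 = 1: count[1] becomes 1
p_2 = 3: count[3] becomes 1
p_3 = 4: count[4] becomes 1
p_4 = 3: count[3] becomes 2
p_5 = 6: count[6] becomes 1
p_6 = 3: count[3] becomes 3
p_7 = 9: count[9] becomes 1
p_8 = 3: count[3] becomes 4
Degrees (1 + count): deg[1]=1+1=2, deg[2]=1+0=1, deg[3]=1+4=5, deg[4]=1+1=2, deg[5]=1+0=1, deg[6]=1+1=2, deg[7]=1+0=1, deg[8]=1+0=1, deg[9]=1+1=2, deg[10]=1+0=1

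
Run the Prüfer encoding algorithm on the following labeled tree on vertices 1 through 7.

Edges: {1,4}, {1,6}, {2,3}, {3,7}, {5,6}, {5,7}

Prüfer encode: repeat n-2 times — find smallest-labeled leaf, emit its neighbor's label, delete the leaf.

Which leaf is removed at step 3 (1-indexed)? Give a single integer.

Step 1: current leaves = {2,4}. Remove leaf 2 (neighbor: 3).
Step 2: current leaves = {3,4}. Remove leaf 3 (neighbor: 7).
Step 3: current leaves = {4,7}. Remove leaf 4 (neighbor: 1).

Answer: 4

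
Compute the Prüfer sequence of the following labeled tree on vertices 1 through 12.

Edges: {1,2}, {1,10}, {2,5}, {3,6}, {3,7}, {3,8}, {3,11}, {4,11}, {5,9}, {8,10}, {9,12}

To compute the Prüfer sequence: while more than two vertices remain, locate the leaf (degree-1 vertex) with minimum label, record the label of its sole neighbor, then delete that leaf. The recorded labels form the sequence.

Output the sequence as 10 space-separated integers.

Answer: 11 3 3 3 8 10 1 2 5 9

Derivation:
Step 1: leaves = {4,6,7,12}. Remove smallest leaf 4, emit neighbor 11.
Step 2: leaves = {6,7,11,12}. Remove smallest leaf 6, emit neighbor 3.
Step 3: leaves = {7,11,12}. Remove smallest leaf 7, emit neighbor 3.
Step 4: leaves = {11,12}. Remove smallest leaf 11, emit neighbor 3.
Step 5: leaves = {3,12}. Remove smallest leaf 3, emit neighbor 8.
Step 6: leaves = {8,12}. Remove smallest leaf 8, emit neighbor 10.
Step 7: leaves = {10,12}. Remove smallest leaf 10, emit neighbor 1.
Step 8: leaves = {1,12}. Remove smallest leaf 1, emit neighbor 2.
Step 9: leaves = {2,12}. Remove smallest leaf 2, emit neighbor 5.
Step 10: leaves = {5,12}. Remove smallest leaf 5, emit neighbor 9.
Done: 2 vertices remain (9, 12). Sequence = [11 3 3 3 8 10 1 2 5 9]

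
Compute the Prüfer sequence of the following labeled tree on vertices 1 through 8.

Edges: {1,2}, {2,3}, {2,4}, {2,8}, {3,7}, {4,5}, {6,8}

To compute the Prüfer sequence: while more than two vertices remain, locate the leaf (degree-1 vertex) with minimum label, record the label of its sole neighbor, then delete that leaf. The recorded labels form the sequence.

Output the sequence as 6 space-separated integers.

Step 1: leaves = {1,5,6,7}. Remove smallest leaf 1, emit neighbor 2.
Step 2: leaves = {5,6,7}. Remove smallest leaf 5, emit neighbor 4.
Step 3: leaves = {4,6,7}. Remove smallest leaf 4, emit neighbor 2.
Step 4: leaves = {6,7}. Remove smallest leaf 6, emit neighbor 8.
Step 5: leaves = {7,8}. Remove smallest leaf 7, emit neighbor 3.
Step 6: leaves = {3,8}. Remove smallest leaf 3, emit neighbor 2.
Done: 2 vertices remain (2, 8). Sequence = [2 4 2 8 3 2]

Answer: 2 4 2 8 3 2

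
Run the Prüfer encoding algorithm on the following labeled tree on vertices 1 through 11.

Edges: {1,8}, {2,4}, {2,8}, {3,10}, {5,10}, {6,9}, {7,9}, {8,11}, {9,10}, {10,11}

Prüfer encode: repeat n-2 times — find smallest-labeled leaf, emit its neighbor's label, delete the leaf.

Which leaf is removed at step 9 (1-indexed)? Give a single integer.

Step 1: current leaves = {1,3,4,5,6,7}. Remove leaf 1 (neighbor: 8).
Step 2: current leaves = {3,4,5,6,7}. Remove leaf 3 (neighbor: 10).
Step 3: current leaves = {4,5,6,7}. Remove leaf 4 (neighbor: 2).
Step 4: current leaves = {2,5,6,7}. Remove leaf 2 (neighbor: 8).
Step 5: current leaves = {5,6,7,8}. Remove leaf 5 (neighbor: 10).
Step 6: current leaves = {6,7,8}. Remove leaf 6 (neighbor: 9).
Step 7: current leaves = {7,8}. Remove leaf 7 (neighbor: 9).
Step 8: current leaves = {8,9}. Remove leaf 8 (neighbor: 11).
Step 9: current leaves = {9,11}. Remove leaf 9 (neighbor: 10).

Answer: 9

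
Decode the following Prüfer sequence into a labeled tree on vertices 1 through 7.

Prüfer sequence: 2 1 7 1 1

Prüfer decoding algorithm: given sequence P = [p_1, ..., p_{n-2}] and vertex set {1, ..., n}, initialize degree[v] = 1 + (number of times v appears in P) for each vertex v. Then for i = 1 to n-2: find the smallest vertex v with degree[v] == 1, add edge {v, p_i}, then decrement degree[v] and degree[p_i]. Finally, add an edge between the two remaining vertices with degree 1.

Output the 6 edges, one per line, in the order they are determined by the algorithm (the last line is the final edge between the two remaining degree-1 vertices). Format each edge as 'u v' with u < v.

Answer: 2 3
1 2
4 7
1 5
1 6
1 7

Derivation:
Initial degrees: {1:4, 2:2, 3:1, 4:1, 5:1, 6:1, 7:2}
Step 1: smallest deg-1 vertex = 3, p_1 = 2. Add edge {2,3}. Now deg[3]=0, deg[2]=1.
Step 2: smallest deg-1 vertex = 2, p_2 = 1. Add edge {1,2}. Now deg[2]=0, deg[1]=3.
Step 3: smallest deg-1 vertex = 4, p_3 = 7. Add edge {4,7}. Now deg[4]=0, deg[7]=1.
Step 4: smallest deg-1 vertex = 5, p_4 = 1. Add edge {1,5}. Now deg[5]=0, deg[1]=2.
Step 5: smallest deg-1 vertex = 6, p_5 = 1. Add edge {1,6}. Now deg[6]=0, deg[1]=1.
Final: two remaining deg-1 vertices are 1, 7. Add edge {1,7}.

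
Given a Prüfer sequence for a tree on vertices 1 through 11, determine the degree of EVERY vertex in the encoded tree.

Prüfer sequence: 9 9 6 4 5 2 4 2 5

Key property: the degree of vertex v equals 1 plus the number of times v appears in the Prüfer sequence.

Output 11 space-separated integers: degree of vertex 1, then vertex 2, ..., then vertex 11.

p_1 = 9: count[9] becomes 1
p_2 = 9: count[9] becomes 2
p_3 = 6: count[6] becomes 1
p_4 = 4: count[4] becomes 1
p_5 = 5: count[5] becomes 1
p_6 = 2: count[2] becomes 1
p_7 = 4: count[4] becomes 2
p_8 = 2: count[2] becomes 2
p_9 = 5: count[5] becomes 2
Degrees (1 + count): deg[1]=1+0=1, deg[2]=1+2=3, deg[3]=1+0=1, deg[4]=1+2=3, deg[5]=1+2=3, deg[6]=1+1=2, deg[7]=1+0=1, deg[8]=1+0=1, deg[9]=1+2=3, deg[10]=1+0=1, deg[11]=1+0=1

Answer: 1 3 1 3 3 2 1 1 3 1 1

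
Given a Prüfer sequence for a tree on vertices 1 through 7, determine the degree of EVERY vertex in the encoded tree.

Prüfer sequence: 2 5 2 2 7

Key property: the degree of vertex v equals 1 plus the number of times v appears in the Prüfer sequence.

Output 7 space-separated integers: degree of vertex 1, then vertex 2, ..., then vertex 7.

Answer: 1 4 1 1 2 1 2

Derivation:
p_1 = 2: count[2] becomes 1
p_2 = 5: count[5] becomes 1
p_3 = 2: count[2] becomes 2
p_4 = 2: count[2] becomes 3
p_5 = 7: count[7] becomes 1
Degrees (1 + count): deg[1]=1+0=1, deg[2]=1+3=4, deg[3]=1+0=1, deg[4]=1+0=1, deg[5]=1+1=2, deg[6]=1+0=1, deg[7]=1+1=2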